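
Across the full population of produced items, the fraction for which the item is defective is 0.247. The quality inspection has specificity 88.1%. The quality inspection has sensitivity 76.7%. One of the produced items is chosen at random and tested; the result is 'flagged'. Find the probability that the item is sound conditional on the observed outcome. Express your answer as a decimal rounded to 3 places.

Write H for 'the item is defective'. Prior odds H:¬H = 0.247/0.753 = 0.32802. For the 'flagged' outcome, the likelihood ratio is 0.767/0.119 = 6.4454.
Posterior odds = 0.32802 × 6.4454 = 2.1142, so P(H|E) = 2.1142/(1+2.1142) = 0.679. Then P(¬H|E) = 1 − 0.679 = 0.321.

P(¬H | E) ≈ 0.321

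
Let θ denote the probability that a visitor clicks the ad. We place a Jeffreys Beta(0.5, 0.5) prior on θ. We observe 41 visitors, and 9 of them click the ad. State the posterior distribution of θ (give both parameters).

Observing 9 successes and 32 failures updates Beta(0.5, 0.5) by adding the success and failure counts to the two shape parameters: α = 0.5+9 = 9.5, β = 0.5+32 = 32.5.

Posterior: Beta(9.5, 32.5)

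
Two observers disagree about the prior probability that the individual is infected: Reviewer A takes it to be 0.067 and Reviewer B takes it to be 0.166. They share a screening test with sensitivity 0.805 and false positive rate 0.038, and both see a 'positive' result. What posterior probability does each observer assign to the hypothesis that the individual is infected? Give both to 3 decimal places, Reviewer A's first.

Reviewer A: 0.603; Reviewer B: 0.808

P('+'|H) = 0.805, P('+'|¬H) = 0.038.
Reviewer A: numerator 0.805·0.067 = 0.053935; evidence = 0.053935+0.038·0.933 = 0.089389; posterior = 0.603.
Reviewer B: numerator 0.805·0.166 = 0.13363; evidence = 0.13363+0.038·0.834 = 0.16532; posterior = 0.808.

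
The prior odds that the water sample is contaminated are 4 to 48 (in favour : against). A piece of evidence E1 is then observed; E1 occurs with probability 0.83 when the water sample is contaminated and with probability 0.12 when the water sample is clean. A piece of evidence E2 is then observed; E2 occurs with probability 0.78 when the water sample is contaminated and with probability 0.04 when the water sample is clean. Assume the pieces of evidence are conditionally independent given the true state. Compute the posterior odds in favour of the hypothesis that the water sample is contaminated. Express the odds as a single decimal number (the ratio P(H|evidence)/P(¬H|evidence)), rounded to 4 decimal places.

Prior odds = 4/48 = 0.083333. In log-odds, ln(0.083333) = -2.4849.
Add log likelihood ratios: ln(6.9167) + ln(19.500) = 4.9043.
Posterior log-odds = 2.4194, so posterior odds = exp(2.4194) = 11.240.

Posterior odds ≈ 11.2396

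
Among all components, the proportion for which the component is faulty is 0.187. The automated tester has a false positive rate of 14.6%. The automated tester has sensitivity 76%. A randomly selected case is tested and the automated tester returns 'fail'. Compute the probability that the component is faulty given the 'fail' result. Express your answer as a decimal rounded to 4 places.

Write H for 'the component is faulty'. Prior odds H:¬H = 0.187/0.813 = 0.23001. For the 'fail' outcome, the likelihood ratio is 0.76/0.146 = 5.2055.
Posterior odds = 0.23001 × 5.2055 = 1.1973, so P(H|E) = 1.1973/(1+1.1973) = 0.5449.

P(H | E) ≈ 0.5449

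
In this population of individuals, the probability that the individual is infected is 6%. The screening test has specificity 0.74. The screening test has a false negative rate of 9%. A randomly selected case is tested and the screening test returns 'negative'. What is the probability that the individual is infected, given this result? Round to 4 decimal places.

P(H | E) ≈ 0.0077

Write H for 'the individual is infected'. Prior odds H:¬H = 0.06/0.94 = 0.063830. For the 'negative' outcome, the likelihood ratio is 0.09/0.74 = 0.12162.
Posterior odds = 0.063830 × 0.12162 = 0.0077631, so P(H|E) = 0.0077631/(1+0.0077631) = 0.0077.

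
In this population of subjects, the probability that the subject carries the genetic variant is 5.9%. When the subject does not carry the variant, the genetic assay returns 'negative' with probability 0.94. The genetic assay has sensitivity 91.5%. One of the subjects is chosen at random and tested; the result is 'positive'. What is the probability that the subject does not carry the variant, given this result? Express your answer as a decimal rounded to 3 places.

P(¬H | E) ≈ 0.511

Let H be the event that the subject carries the genetic variant. P(H) = 0.059, so P(¬H) = 0.941. With E the 'positive' result, P(E|H) = 0.915 and P(E|¬H) = 0.06.
P(E) = 0.915·0.059 + 0.06·0.941 = 0.053985 + 0.056460 = 0.11045.
By Bayes' theorem, P(H|E) = 0.053985 / 0.11045 = 0.489. Hence P(¬H|E) = 1 − 0.489 = 0.511.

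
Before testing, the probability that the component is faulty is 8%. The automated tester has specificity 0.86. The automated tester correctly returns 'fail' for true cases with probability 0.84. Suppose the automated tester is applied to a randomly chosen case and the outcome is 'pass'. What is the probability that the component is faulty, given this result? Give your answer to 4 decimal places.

Let H be the event that the component is faulty. P(H) = 0.08, so P(¬H) = 0.92. With E the 'pass' result, P(E|H) = 0.16 and P(E|¬H) = 0.86.
P(E) = 0.16·0.08 + 0.86·0.92 = 0.012800 + 0.79120 = 0.80400.
By Bayes' theorem, P(H|E) = 0.012800 / 0.80400 = 0.0159.

P(H | E) ≈ 0.0159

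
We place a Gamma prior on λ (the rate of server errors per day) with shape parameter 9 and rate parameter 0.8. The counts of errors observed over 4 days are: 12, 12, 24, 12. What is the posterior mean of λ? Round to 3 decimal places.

Total count ∑xᵢ = 60 over n = 4 days.
Gamma is conjugate to the Poisson likelihood: posterior is Gamma(shape = 9+60 = 69, rate = 0.8+4 = 4.8).
Posterior mean = shape/rate = 69/4.8 = 14.375.

Posterior mean ≈ 14.375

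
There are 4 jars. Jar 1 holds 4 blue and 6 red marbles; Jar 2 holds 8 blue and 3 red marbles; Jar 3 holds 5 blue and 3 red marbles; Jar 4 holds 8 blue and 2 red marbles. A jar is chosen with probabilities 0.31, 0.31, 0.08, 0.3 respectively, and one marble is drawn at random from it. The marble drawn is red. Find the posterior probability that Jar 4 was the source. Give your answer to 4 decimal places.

Posterior probability ≈ 0.1664

Tabulate prior·likelihood by source: [1] prior 0.31, lik 0.6, product 0.1860; [2] prior 0.31, lik 0.2727, product 0.08455; [3] prior 0.08, lik 0.375, product 0.03000; [4] prior 0.3, lik 0.2, product 0.06000.
Normalizing constant = 0.36055; the posterior for Jar 4 is its product over the sum, 0.06000/0.36055 = 0.1664.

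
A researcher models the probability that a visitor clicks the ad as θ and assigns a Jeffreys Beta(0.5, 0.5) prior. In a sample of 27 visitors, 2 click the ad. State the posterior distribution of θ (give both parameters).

Posterior: Beta(2.5, 25.5)

Observing 2 successes and 25 failures updates Beta(0.5, 0.5) by adding the success and failure counts to the two shape parameters: α = 0.5+2 = 2.5, β = 0.5+25 = 25.5.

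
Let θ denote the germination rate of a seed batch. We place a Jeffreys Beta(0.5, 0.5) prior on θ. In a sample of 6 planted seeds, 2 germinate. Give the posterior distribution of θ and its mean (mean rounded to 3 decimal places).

The binomial likelihood is conjugate to the Beta prior: with 2 successes and 4 failures, the posterior is Beta(0.5+2, 0.5+4) = Beta(2.5, 4.5).
Posterior mean = α/(α+β) = 2.5/7 = 0.357.

Posterior: Beta(2.5, 4.5); mean ≈ 0.357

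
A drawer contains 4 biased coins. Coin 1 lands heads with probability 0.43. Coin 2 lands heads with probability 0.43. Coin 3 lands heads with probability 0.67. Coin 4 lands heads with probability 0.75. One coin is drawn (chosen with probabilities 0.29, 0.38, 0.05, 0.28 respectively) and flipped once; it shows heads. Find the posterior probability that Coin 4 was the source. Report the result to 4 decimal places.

Posterior probability ≈ 0.3950

P(heads|C1) = 0.43; P(heads|C2) = 0.43; P(heads|C3) = 0.67; P(heads|C4) = 0.75.
Prior × likelihood for each source: 0.29·0.43=0.1247, 0.38·0.43=0.1634, 0.05·0.67=0.03350, 0.28·0.75=0.2100. Summing gives P(heads) = 0.53160.
P(Coin 4 | heads) = 0.2100 / 0.53160 = 0.3950.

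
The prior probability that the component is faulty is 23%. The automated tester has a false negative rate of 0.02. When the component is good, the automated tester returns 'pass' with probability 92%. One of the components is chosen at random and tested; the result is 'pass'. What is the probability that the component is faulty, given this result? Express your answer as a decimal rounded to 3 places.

P(H | E) ≈ 0.006

Let H be the event that the component is faulty. P(H) = 0.23, so P(¬H) = 0.77. With E the 'pass' result, P(E|H) = 0.02 and P(E|¬H) = 0.92.
P(E) = 0.02·0.23 + 0.92·0.77 = 0.0046000 + 0.70840 = 0.71300.
By Bayes' theorem, P(H|E) = 0.0046000 / 0.71300 = 0.006.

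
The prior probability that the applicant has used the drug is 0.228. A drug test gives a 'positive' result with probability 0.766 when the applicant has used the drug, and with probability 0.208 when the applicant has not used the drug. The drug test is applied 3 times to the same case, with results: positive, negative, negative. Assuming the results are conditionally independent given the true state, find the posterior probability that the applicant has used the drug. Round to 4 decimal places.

Posterior P(H) ≈ 0.0867

With H the event that the applicant has used the drug, the joint likelihood of the observed sequence is P(data|H) = 0.766·0.234·0.234 = 0.041943 and P(data|¬H) = 0.208·0.792·0.792 = 0.13047.
Bayes: P(H|data) = 0.228·0.041943 / (0.228·0.041943 + 0.772·0.13047) = 0.0095630/0.11029 = 0.0867.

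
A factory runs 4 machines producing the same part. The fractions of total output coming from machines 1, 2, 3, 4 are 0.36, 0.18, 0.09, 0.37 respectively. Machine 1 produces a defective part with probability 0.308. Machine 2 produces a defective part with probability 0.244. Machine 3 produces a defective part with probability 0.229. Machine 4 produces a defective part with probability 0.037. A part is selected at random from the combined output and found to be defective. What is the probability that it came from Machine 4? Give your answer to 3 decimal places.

Tabulate prior·likelihood by source: [1] prior 0.36, lik 0.308, product 0.1109; [2] prior 0.18, lik 0.244, product 0.04392; [3] prior 0.09, lik 0.229, product 0.02061; [4] prior 0.37, lik 0.037, product 0.01369.
Normalizing constant = 0.18910; the posterior for Machine 4 is its product over the sum, 0.01369/0.18910 = 0.072.

Posterior probability ≈ 0.072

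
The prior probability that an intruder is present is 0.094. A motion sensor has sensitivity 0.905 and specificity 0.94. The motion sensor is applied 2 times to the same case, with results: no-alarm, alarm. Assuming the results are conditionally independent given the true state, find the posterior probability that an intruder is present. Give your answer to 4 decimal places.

Posterior P(H) ≈ 0.1366

With H the event that an intruder is present, the joint likelihood of the observed sequence is P(data|H) = 0.095·0.905 = 0.085975 and P(data|¬H) = 0.94·0.06 = 0.056400.
Bayes: P(H|data) = 0.094·0.085975 / (0.094·0.085975 + 0.906·0.056400) = 0.0080817/0.059180 = 0.1366.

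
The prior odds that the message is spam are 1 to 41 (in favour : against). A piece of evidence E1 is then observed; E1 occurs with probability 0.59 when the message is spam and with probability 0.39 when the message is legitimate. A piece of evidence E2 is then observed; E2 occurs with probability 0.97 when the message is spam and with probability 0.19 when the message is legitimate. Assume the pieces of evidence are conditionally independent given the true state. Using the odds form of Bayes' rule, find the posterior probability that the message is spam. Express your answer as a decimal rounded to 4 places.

Prior odds = 1/41 = 0.024390. In log-odds, ln(0.024390) = -3.7136.
Add log likelihood ratios: ln(1.5128) + ln(5.1053) = 2.0442.
Posterior log-odds = -1.6693, so posterior odds = exp(-1.6693) = 0.18837. Converting, P(H|E) = 0.18837/1.1884 = 0.1585.

Posterior probability ≈ 0.1585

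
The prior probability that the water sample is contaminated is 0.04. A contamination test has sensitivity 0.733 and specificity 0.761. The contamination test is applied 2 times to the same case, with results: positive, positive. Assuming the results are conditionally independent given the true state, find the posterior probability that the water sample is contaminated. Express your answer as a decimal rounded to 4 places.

Posterior P(H) ≈ 0.2816

Let H be the event that the water sample is contaminated; start with P(H) = 0.04. P('positive'|H) = 0.733, P('positive'|¬H) = 0.239.
Update on result 1 ('positive'): P(H) ← 0.733·0.0400 / (0.733·0.0400 + 0.239·0.9600) = 0.029320/0.25876 = 0.1133.
Update on result 2 ('positive'): P(H) ← 0.733·0.1133 / (0.733·0.1133 + 0.239·0.8867) = 0.083056/0.29497 = 0.2816.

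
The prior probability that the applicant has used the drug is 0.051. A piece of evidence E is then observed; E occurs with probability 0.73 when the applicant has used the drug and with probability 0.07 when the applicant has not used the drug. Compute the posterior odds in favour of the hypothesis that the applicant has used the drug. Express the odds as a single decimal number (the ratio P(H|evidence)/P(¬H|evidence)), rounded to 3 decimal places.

Prior odds = 0.051/(1−0.051) = 0.053741. In log-odds, ln(0.053741) = -2.9236.
Add log likelihood ratio: ln(10.429) = 2.3445.
Posterior log-odds = -0.57903, so posterior odds = exp(-0.57903) = 0.56044.

Posterior odds ≈ 0.560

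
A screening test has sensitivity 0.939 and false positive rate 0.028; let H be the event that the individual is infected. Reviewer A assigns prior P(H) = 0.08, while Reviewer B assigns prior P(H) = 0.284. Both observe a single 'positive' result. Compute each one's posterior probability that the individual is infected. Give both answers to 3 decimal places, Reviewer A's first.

Reviewer A: 0.745; Reviewer B: 0.930

P('+'|H) = 0.939, P('+'|¬H) = 0.028.
Reviewer A: numerator 0.939·0.08 = 0.075120; evidence = 0.075120+0.028·0.92 = 0.10088; posterior = 0.745.
Reviewer B: numerator 0.939·0.284 = 0.26668; evidence = 0.26668+0.028·0.716 = 0.28672; posterior = 0.930.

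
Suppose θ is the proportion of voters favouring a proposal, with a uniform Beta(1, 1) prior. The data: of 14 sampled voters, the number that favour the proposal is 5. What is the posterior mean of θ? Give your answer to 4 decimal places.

The binomial likelihood is conjugate to the Beta prior: with 5 successes and 9 failures, the posterior is Beta(1+5, 1+9) = Beta(6, 10).
E[θ | data] = 6/(6+10) = 0.3750.

Posterior mean ≈ 0.3750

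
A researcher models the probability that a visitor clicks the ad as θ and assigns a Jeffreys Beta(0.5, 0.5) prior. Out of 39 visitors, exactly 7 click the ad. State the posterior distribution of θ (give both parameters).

Observing 7 successes and 32 failures updates Beta(0.5, 0.5) by adding the success and failure counts to the two shape parameters: α = 0.5+7 = 7.5, β = 0.5+32 = 32.5.

Posterior: Beta(7.5, 32.5)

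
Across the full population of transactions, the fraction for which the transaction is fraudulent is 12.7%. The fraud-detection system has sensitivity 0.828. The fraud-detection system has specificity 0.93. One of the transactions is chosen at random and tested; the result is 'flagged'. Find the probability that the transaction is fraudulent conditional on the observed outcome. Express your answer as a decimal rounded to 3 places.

P(H | E) ≈ 0.632

Let H be the event that the transaction is fraudulent. P(H) = 0.127, so P(¬H) = 0.873. With E the 'flagged' result, P(E|H) = 0.828 and P(E|¬H) = 0.07.
P(E) = 0.828·0.127 + 0.07·0.873 = 0.10516 + 0.061110 = 0.16627.
By Bayes' theorem, P(H|E) = 0.10516 / 0.16627 = 0.632.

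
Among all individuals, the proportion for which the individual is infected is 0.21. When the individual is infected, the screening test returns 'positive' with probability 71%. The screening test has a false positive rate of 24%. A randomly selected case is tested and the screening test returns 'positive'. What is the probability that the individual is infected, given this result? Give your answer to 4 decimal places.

Write H for 'the individual is infected'. Prior odds H:¬H = 0.21/0.79 = 0.26582. For the 'positive' outcome, the likelihood ratio is 0.71/0.24 = 2.9583.
Posterior odds = 0.26582 × 2.9583 = 0.78639, so P(H|E) = 0.78639/(1+0.78639) = 0.4402.

P(H | E) ≈ 0.4402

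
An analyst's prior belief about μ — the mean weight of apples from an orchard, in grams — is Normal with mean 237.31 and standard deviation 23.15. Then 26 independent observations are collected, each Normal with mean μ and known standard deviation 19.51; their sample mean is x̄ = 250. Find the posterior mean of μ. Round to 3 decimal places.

Posterior mean ≈ 249.663

With known σ, the Normal prior is conjugate. Weight on the data is w = (n/σ²)/(n/σ² + 1/τ₀²) = 0.0683060/(0.0683060+0.00186594) = 0.97341.
Posterior mean = w·x̄ + (1−w)·μ₀ = 0.97341·250 + 0.026591·237.31 = 249.663.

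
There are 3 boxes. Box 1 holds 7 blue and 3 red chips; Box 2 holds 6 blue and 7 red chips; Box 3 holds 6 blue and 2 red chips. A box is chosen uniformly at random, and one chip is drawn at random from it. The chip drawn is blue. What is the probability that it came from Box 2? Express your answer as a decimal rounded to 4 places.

Tabulate prior·likelihood by source: [1] prior 0.333333, lik 0.7, product 0.2333; [2] prior 0.333333, lik 0.4615, product 0.1538; [3] prior 0.333333, lik 0.75, product 0.2500.
Normalizing constant = 0.63718; the posterior for Box 2 is its product over the sum, 0.1538/0.63718 = 0.2414.

Posterior probability ≈ 0.2414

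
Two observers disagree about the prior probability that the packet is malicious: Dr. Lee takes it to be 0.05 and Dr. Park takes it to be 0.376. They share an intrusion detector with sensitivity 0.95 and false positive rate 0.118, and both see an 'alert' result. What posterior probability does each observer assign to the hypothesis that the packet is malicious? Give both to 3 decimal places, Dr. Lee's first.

Dr. Lee: 0.298; Dr. Park: 0.829

P('+'|H) = 0.95, P('+'|¬H) = 0.118.
Dr. Lee: numerator 0.95·0.05 = 0.047500; evidence = 0.047500+0.118·0.95 = 0.15960; posterior = 0.298.
Dr. Park: numerator 0.95·0.376 = 0.35720; evidence = 0.35720+0.118·0.624 = 0.43083; posterior = 0.829.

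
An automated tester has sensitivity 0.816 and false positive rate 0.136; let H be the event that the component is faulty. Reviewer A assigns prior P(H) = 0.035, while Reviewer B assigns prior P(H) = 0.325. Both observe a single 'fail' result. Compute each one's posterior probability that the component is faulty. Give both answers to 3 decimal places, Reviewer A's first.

Reviewer A: 0.179; Reviewer B: 0.743

The likelihood ratio for a 'fail' result is 0.816/0.136 = 6.0000.
Reviewer A: prior odds 0.035/0.965 = 0.036269; posterior odds 0.21762; posterior probability 0.179.
Reviewer B: prior odds 0.325/0.675 = 0.48148; posterior odds 2.8889; posterior probability 0.743.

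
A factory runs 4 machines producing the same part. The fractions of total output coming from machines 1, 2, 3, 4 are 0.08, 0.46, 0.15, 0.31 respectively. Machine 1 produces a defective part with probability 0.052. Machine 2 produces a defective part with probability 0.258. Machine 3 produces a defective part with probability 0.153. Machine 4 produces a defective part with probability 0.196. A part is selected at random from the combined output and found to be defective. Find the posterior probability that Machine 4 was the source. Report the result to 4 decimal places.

Posterior probability ≈ 0.2942

P(defective|M1) = 0.052; P(defective|M2) = 0.258; P(defective|M3) = 0.153; P(defective|M4) = 0.196.
Prior × likelihood for each source: 0.08·0.052=0.004160, 0.46·0.258=0.1187, 0.15·0.153=0.02295, 0.31·0.196=0.06076. Summing gives P(defective) = 0.20655.
P(Machine 4 | defective) = 0.06076 / 0.20655 = 0.2942.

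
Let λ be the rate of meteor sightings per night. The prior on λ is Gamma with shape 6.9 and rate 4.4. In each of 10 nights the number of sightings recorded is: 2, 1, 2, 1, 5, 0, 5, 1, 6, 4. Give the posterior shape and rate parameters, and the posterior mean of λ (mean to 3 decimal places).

Total count ∑xᵢ = 27 over n = 10 nights.
Gamma is conjugate to the Poisson likelihood: posterior is Gamma(shape = 6.9+27 = 33.9, rate = 4.4+10 = 14.4).
Posterior mean = shape/rate = 33.9/14.4 = 2.354.

Posterior: Gamma(shape=33.9, rate=14.4); mean ≈ 2.354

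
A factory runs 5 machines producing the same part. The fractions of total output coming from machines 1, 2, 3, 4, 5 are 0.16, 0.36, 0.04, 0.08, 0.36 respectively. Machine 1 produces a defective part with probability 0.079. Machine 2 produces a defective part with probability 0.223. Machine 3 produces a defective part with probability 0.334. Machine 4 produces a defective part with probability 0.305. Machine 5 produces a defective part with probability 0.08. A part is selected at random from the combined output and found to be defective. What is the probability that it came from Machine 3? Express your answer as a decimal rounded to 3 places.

Posterior probability ≈ 0.084

Tabulate prior·likelihood by source: [1] prior 0.16, lik 0.079, product 0.01264; [2] prior 0.36, lik 0.223, product 0.08028; [3] prior 0.04, lik 0.334, product 0.01336; [4] prior 0.08, lik 0.305, product 0.02440; [5] prior 0.36, lik 0.08, product 0.02880.
Normalizing constant = 0.15948; the posterior for Machine 3 is its product over the sum, 0.01336/0.15948 = 0.084.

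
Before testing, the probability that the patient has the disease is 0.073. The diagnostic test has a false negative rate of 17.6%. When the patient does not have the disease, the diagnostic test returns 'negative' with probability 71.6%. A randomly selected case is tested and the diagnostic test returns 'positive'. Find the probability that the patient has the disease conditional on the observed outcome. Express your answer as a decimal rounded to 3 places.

P(H | E) ≈ 0.186

Write H for 'the patient has the disease'. Prior odds H:¬H = 0.073/0.927 = 0.078749. For the 'positive' outcome, the likelihood ratio is 0.824/0.284 = 2.9014.
Posterior odds = 0.078749 × 2.9014 = 0.22848, so P(H|E) = 0.22848/(1+0.22848) = 0.186.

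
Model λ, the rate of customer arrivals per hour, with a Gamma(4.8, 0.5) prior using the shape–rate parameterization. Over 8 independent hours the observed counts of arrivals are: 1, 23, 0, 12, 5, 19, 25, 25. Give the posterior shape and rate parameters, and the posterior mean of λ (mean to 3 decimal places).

Posterior: Gamma(shape=114.8, rate=8.5); mean ≈ 13.506

The Poisson likelihood adds the total count to the shape and the number of exposure periods to the rate. Here ∑xᵢ = 110 and n = 8, so shape 4.8→114.8 and rate 0.5→8.5.
Posterior mean = shape/rate = 114.8/8.5 = 13.506.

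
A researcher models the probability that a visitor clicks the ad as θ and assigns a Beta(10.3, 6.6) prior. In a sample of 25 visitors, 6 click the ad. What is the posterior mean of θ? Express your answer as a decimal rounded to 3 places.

Posterior mean ≈ 0.389

Observing 6 successes and 19 failures updates Beta(10.3, 6.6) by adding the success and failure counts to the two shape parameters: α = 10.3+6 = 16.3, β = 6.6+19 = 25.6.
E[θ | data] = 16.3/(16.3+25.6) = 0.389.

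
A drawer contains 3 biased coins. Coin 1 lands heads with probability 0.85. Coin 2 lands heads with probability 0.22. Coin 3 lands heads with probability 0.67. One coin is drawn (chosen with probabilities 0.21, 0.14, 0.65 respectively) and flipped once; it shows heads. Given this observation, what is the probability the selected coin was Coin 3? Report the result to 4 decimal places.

Posterior probability ≈ 0.6754

Tabulate prior·likelihood by source: [1] prior 0.21, lik 0.85, product 0.1785; [2] prior 0.14, lik 0.22, product 0.03080; [3] prior 0.65, lik 0.67, product 0.4355.
Normalizing constant = 0.64480; the posterior for Coin 3 is its product over the sum, 0.4355/0.64480 = 0.6754.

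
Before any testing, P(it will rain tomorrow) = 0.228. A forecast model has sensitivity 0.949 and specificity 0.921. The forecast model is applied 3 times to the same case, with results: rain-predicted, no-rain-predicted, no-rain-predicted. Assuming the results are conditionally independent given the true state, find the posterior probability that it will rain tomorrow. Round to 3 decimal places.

Posterior P(H) ≈ 0.011

Let H be the event that it will rain tomorrow; start with P(H) = 0.228. P('rain-predicted'|H) = 0.949, P('rain-predicted'|¬H) = 0.079.
Update on result 1 ('rain-predicted'): P(H) ← 0.949·0.2280 / (0.949·0.2280 + 0.079·0.7720) = 0.21637/0.27736 = 0.7801.
Update on result 2 ('no-rain-predicted'): P(H) ← 0.051·0.7801 / (0.051·0.7801 + 0.921·0.2199) = 0.039786/0.24230 = 0.1642.
Update on result 3 ('no-rain-predicted'): P(H) ← 0.051·0.1642 / (0.051·0.1642 + 0.921·0.8358) = 0.0083741/0.77815 = 0.0108.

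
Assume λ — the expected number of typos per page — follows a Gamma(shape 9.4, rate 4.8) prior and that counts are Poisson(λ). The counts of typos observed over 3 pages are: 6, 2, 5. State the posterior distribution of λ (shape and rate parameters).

Posterior: Gamma(shape=22.4, rate=7.8)

The Poisson likelihood adds the total count to the shape and the number of exposure periods to the rate. Here ∑xᵢ = 13 and n = 3, so shape 9.4→22.4 and rate 4.8→7.8.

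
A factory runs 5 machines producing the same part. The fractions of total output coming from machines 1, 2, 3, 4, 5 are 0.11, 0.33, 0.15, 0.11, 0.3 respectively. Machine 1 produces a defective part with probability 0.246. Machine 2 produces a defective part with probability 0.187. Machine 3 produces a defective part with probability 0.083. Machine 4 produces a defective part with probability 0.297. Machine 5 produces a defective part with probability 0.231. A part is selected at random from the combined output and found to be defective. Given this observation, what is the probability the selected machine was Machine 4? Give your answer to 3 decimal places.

Posterior probability ≈ 0.161

Tabulate prior·likelihood by source: [1] prior 0.11, lik 0.246, product 0.02706; [2] prior 0.33, lik 0.187, product 0.06171; [3] prior 0.15, lik 0.083, product 0.01245; [4] prior 0.11, lik 0.297, product 0.03267; [5] prior 0.3, lik 0.231, product 0.06930.
Normalizing constant = 0.20319; the posterior for Machine 4 is its product over the sum, 0.03267/0.20319 = 0.161.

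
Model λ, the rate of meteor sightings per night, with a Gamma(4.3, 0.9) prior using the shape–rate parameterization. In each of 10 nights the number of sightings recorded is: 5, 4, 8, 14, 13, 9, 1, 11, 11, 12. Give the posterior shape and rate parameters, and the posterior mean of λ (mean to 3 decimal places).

Posterior: Gamma(shape=92.3, rate=10.9); mean ≈ 8.468

Total count ∑xᵢ = 88 over n = 10 nights.
Gamma is conjugate to the Poisson likelihood: posterior is Gamma(shape = 4.3+88 = 92.3, rate = 0.9+10 = 10.9).
Posterior mean = shape/rate = 92.3/10.9 = 8.468.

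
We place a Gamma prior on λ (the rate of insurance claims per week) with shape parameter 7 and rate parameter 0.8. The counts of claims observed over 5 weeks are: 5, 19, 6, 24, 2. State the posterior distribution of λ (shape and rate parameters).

Posterior: Gamma(shape=63, rate=5.8)

Total count ∑xᵢ = 56 over n = 5 weeks.
Gamma is conjugate to the Poisson likelihood: posterior is Gamma(shape = 7+56 = 63, rate = 0.8+5 = 5.8).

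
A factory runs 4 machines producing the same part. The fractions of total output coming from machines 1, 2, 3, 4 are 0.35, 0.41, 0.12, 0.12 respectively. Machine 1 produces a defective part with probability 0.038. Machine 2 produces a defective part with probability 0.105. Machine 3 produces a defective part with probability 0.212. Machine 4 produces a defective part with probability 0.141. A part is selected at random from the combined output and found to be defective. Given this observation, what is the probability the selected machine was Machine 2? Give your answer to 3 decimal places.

P(defective|M1) = 0.038; P(defective|M2) = 0.105; P(defective|M3) = 0.212; P(defective|M4) = 0.141.
Prior × likelihood for each source: 0.35·0.038=0.01330, 0.41·0.105=0.04305, 0.12·0.212=0.02544, 0.12·0.141=0.01692. Summing gives P(defective) = 0.098710.
P(Machine 2 | defective) = 0.04305 / 0.098710 = 0.436.

Posterior probability ≈ 0.436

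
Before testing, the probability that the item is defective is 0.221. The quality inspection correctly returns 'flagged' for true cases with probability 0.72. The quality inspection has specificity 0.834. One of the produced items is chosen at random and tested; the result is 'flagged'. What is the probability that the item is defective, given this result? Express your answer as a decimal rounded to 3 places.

Let H be the event that the item is defective. P(H) = 0.221, so P(¬H) = 0.779. With E the 'flagged' result, P(E|H) = 0.72 and P(E|¬H) = 0.166.
P(E) = 0.72·0.221 + 0.166·0.779 = 0.15912 + 0.12931 = 0.28843.
By Bayes' theorem, P(H|E) = 0.15912 / 0.28843 = 0.552.

P(H | E) ≈ 0.552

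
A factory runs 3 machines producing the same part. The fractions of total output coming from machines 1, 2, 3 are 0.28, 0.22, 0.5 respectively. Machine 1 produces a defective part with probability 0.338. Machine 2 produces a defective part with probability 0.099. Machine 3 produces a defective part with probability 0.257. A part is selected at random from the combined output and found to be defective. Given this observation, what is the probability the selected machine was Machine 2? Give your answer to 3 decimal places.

Tabulate prior·likelihood by source: [1] prior 0.28, lik 0.338, product 0.09464; [2] prior 0.22, lik 0.099, product 0.02178; [3] prior 0.5, lik 0.257, product 0.1285.
Normalizing constant = 0.24492; the posterior for Machine 2 is its product over the sum, 0.02178/0.24492 = 0.089.

Posterior probability ≈ 0.089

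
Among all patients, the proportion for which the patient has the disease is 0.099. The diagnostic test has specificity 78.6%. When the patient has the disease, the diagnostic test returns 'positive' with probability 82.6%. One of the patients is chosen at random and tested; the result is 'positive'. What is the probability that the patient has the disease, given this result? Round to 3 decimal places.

Let H be the event that the patient has the disease. P(H) = 0.099, so P(¬H) = 0.901. With E the 'positive' result, P(E|H) = 0.826 and P(E|¬H) = 0.214.
P(E) = 0.826·0.099 + 0.214·0.901 = 0.081774 + 0.19281 = 0.27459.
By Bayes' theorem, P(H|E) = 0.081774 / 0.27459 = 0.298.

P(H | E) ≈ 0.298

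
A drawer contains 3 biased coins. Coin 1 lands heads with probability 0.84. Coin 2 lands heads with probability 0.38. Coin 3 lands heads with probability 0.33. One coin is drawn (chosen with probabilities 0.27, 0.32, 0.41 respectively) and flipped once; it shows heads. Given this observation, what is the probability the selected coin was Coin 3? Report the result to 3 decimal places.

P(heads|C1) = 0.84; P(heads|C2) = 0.38; P(heads|C3) = 0.33.
Prior × likelihood for each source: 0.27·0.84=0.2268, 0.32·0.38=0.1216, 0.41·0.33=0.1353. Summing gives P(heads) = 0.48370.
P(Coin 3 | heads) = 0.1353 / 0.48370 = 0.280.

Posterior probability ≈ 0.280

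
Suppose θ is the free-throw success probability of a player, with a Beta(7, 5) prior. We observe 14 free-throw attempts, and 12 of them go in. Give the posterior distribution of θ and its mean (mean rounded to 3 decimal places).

Observing 12 successes and 2 failures updates Beta(7, 5) by adding the success and failure counts to the two shape parameters: α = 7+12 = 19, β = 5+2 = 7.
E[θ | data] = 19/(19+7) = 0.731.

Posterior: Beta(19, 7); mean ≈ 0.731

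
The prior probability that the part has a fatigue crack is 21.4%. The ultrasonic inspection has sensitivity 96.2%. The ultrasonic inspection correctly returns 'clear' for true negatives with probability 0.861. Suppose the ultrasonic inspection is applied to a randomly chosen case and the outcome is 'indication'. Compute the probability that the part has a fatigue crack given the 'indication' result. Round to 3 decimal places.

Let H be the event that the part has a fatigue crack. P(H) = 0.214, so P(¬H) = 0.786. With E the 'indication' result, P(E|H) = 0.962 and P(E|¬H) = 0.139.
P(E) = 0.962·0.214 + 0.139·0.786 = 0.20587 + 0.10925 = 0.31512.
By Bayes' theorem, P(H|E) = 0.20587 / 0.31512 = 0.653.

P(H | E) ≈ 0.653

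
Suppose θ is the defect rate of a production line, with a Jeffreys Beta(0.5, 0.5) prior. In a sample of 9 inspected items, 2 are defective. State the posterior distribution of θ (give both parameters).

The binomial likelihood is conjugate to the Beta prior: with 2 successes and 7 failures, the posterior is Beta(0.5+2, 0.5+7) = Beta(2.5, 7.5).

Posterior: Beta(2.5, 7.5)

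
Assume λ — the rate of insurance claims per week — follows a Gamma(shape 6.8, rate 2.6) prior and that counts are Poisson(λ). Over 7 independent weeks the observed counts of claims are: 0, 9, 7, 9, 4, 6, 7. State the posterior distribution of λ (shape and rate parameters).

The Poisson likelihood adds the total count to the shape and the number of exposure periods to the rate. Here ∑xᵢ = 42 and n = 7, so shape 6.8→48.8 and rate 2.6→9.6.

Posterior: Gamma(shape=48.8, rate=9.6)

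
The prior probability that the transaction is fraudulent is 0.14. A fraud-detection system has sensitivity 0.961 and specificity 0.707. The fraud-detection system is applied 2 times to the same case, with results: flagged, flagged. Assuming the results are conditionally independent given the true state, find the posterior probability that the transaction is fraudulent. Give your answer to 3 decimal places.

With H the event that the transaction is fraudulent, the joint likelihood of the observed sequence is P(data|H) = 0.961·0.961 = 0.92352 and P(data|¬H) = 0.293·0.293 = 0.085849.
Bayes: P(H|data) = 0.14·0.92352 / (0.14·0.92352 + 0.86·0.085849) = 0.12929/0.20312 = 0.6365.

Posterior P(H) ≈ 0.637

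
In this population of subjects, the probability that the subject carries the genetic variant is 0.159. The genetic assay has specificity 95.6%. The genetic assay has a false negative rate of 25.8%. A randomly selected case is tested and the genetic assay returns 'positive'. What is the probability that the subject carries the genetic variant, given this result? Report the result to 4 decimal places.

Let H be the event that the subject carries the genetic variant. P(H) = 0.159, so P(¬H) = 0.841. With E the 'positive' result, P(E|H) = 0.742 and P(E|¬H) = 0.044.
P(E) = 0.742·0.159 + 0.044·0.841 = 0.11798 + 0.037004 = 0.15498.
By Bayes' theorem, P(H|E) = 0.11798 / 0.15498 = 0.7612.

P(H | E) ≈ 0.7612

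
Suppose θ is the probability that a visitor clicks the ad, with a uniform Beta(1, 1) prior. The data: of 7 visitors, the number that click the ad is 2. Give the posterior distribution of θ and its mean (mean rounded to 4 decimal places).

Observing 2 successes and 5 failures updates Beta(1, 1) by adding the success and failure counts to the two shape parameters: α = 1+2 = 3, β = 1+5 = 6.
E[θ | data] = 3/(3+6) = 0.3333.

Posterior: Beta(3, 6); mean ≈ 0.3333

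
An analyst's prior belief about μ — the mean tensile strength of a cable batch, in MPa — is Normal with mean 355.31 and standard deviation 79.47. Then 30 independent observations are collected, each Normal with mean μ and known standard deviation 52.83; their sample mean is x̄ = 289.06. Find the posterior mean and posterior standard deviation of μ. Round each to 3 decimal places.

Posterior mean ≈ 290.022; posterior SD ≈ 9.575

Prior precision 1/τ₀² = 1/79.47² = 0.00015834; data precision n/σ² = 30/52.83² = 0.0107488.
Posterior precision = 0.00015834 + 0.0107488 = 0.0109071, giving posterior SD = 1/√0.0109071 = 9.575.
Posterior mean = (0.00015834·355.31 + 0.0107488·289.06) / 0.0109071 = 290.022.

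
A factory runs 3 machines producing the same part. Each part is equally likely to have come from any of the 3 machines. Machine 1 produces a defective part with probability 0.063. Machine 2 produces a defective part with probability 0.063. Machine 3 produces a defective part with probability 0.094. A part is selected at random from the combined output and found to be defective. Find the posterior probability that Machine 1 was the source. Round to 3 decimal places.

Tabulate prior·likelihood by source: [1] prior 0.333333, lik 0.063, product 0.02100; [2] prior 0.333333, lik 0.063, product 0.02100; [3] prior 0.333333, lik 0.094, product 0.03133.
Normalizing constant = 0.073333; the posterior for Machine 1 is its product over the sum, 0.02100/0.073333 = 0.286.

Posterior probability ≈ 0.286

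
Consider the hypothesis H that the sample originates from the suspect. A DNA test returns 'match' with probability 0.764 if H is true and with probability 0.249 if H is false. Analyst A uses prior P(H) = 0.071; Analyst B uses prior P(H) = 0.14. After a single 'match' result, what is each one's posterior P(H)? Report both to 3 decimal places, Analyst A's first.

P('+'|H) = 0.764, P('+'|¬H) = 0.249.
Analyst A: numerator 0.764·0.071 = 0.054244; evidence = 0.054244+0.249·0.929 = 0.28557; posterior = 0.190.
Analyst B: numerator 0.764·0.14 = 0.10696; evidence = 0.10696+0.249·0.86 = 0.32110; posterior = 0.333.

Analyst A: 0.190; Analyst B: 0.333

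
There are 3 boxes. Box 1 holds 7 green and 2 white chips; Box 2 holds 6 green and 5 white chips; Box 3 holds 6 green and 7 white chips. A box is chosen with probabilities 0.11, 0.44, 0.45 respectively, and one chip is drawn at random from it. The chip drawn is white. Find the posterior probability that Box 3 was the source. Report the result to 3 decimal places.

Tabulate prior·likelihood by source: [1] prior 0.11, lik 0.2222, product 0.02444; [2] prior 0.44, lik 0.4545, product 0.2000; [3] prior 0.45, lik 0.5385, product 0.2423.
Normalizing constant = 0.46675; the posterior for Box 3 is its product over the sum, 0.2423/0.46675 = 0.519.

Posterior probability ≈ 0.519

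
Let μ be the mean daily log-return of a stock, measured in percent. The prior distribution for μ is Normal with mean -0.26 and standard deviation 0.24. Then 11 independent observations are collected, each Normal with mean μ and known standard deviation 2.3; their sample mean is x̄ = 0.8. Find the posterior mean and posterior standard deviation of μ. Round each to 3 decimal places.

With known σ, the Normal prior is conjugate. Weight on the data is w = (n/σ²)/(n/σ² + 1/τ₀²) = 2.07940/(2.07940+17.3611) = 0.10696.
Posterior mean = w·x̄ + (1−w)·μ₀ = 0.10696·0.8 + 0.89304·-0.26 = -0.147. Posterior variance = 1/(2.07940+17.3611) = 0.0514390, so SD = 0.227.

Posterior mean ≈ -0.147; posterior SD ≈ 0.227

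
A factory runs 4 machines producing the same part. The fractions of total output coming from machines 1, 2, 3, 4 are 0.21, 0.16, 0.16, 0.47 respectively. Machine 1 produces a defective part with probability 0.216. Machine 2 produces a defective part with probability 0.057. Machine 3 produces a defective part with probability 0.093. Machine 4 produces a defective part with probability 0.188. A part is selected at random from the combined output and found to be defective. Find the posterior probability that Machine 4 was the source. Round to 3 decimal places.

P(defective|M1) = 0.216; P(defective|M2) = 0.057; P(defective|M3) = 0.093; P(defective|M4) = 0.188.
Prior × likelihood for each source: 0.21·0.216=0.04536, 0.16·0.057=0.009120, 0.16·0.093=0.01488, 0.47·0.188=0.08836. Summing gives P(defective) = 0.15772.
P(Machine 4 | defective) = 0.08836 / 0.15772 = 0.560.

Posterior probability ≈ 0.560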